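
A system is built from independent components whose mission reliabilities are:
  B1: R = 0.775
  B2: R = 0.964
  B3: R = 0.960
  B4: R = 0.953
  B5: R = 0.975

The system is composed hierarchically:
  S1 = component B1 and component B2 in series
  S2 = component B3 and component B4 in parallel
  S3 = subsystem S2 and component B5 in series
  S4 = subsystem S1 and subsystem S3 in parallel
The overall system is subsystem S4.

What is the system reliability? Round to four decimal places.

Series (B1 and B2): 0.775000 × 0.964000 = 0.747100
Parallel (B3 and B4): 1 − (1 − 0.960000)(1 − 0.953000) = 0.998120
Series ([0.998120] and B5): 0.998120 × 0.975000 = 0.973167
Parallel ([0.747100] and [0.973167]): 1 − (1 − 0.747100)(1 − 0.973167) = 0.9932

0.9932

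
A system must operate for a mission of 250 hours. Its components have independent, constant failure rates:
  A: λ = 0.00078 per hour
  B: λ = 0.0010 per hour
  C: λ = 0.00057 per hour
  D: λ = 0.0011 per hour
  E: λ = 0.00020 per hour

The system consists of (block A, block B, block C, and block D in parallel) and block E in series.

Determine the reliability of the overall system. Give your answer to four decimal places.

R(A) = exp(−0.00078 × 250) = 0.822835
R(B) = exp(−0.0010 × 250) = 0.778801
R(C) = exp(−0.00057 × 250) = 0.867188
R(D) = exp(−0.0011 × 250) = 0.759572
R(E) = exp(−0.00020 × 250) = 0.951229
Parallel (A, B, C, and D): 1 − (1 − 0.822835)(1 − 0.778801)(1 − 0.867188)(1 − 0.759572) = 0.998749
Series ([0.998749] and E): 0.998749 × 0.951229 = 0.9500

0.9500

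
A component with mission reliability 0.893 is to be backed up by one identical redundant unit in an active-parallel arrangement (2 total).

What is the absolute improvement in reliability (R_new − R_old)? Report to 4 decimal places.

R_before = 0.893
R_after = 1 − (1 − 0.893)^2 = 0.9886
ΔR = 0.9886 − 0.893 = 0.0956

0.0956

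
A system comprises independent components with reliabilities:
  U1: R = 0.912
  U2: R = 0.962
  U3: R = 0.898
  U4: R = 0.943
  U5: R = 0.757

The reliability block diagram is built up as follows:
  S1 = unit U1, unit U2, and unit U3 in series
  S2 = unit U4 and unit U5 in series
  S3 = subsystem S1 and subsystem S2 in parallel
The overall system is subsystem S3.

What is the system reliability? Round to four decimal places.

Series (U1, U2, and U3): 0.912000 × 0.962000 × 0.898000 = 0.787855
Series (U4 and U5): 0.943000 × 0.757000 = 0.713851
Parallel ([0.787855] and [0.713851]): 1 − (1 − 0.787855)(1 − 0.713851) = 0.9393

0.9393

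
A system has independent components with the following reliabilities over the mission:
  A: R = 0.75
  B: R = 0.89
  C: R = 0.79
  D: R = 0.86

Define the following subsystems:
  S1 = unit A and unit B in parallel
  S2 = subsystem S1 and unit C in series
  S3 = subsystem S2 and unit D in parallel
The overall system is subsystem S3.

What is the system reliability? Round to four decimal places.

Parallel (A and B): 1 − (1 − 0.750000)(1 − 0.890000) = 0.972500
Series ([0.972500] and C): 0.972500 × 0.790000 = 0.768275
Parallel ([0.768275] and D): 1 − (1 − 0.768275)(1 − 0.860000) = 0.9676

0.9676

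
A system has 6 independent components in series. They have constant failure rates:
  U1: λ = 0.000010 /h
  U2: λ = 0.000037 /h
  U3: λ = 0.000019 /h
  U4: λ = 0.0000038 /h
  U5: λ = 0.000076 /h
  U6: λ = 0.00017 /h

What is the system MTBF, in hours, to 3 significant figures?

Series of exponential components: λ_sys = Σ λ_i
λ_sys = 0.000010 + 0.000037 + 0.000019 + 0.0000038 + 0.000076 + 0.00017 = 3.1580e-04 /h
MTBF = 1 / λ_sys = 3170 h

3170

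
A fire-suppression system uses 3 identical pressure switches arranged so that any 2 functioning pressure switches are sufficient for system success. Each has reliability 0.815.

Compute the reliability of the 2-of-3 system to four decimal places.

0.9100

R = Σ_{i=2}^{3} C(3,i) p^i (1−p)^{3−i} with p = 0.815
C(3,2)·0.815^2·0.185^1 = 0.368645
C(3,3)·0.815^3·0.185^0 = 0.541343
Sum = 0.9100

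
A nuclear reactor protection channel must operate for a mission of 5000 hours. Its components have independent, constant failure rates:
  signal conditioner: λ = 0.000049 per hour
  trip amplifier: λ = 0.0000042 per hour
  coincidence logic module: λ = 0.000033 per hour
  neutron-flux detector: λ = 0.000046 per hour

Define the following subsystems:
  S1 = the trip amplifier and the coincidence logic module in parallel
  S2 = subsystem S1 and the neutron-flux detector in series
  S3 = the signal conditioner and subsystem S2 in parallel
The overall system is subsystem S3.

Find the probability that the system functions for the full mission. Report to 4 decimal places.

R(signal conditioner) = exp(−0.000049 × 5000) = 0.782705
R(trip amplifier) = exp(−0.0000042 × 5000) = 0.979219
R(coincidence logic module) = exp(−0.000033 × 5000) = 0.847894
R(neutron-flux detector) = exp(−0.000046 × 5000) = 0.794534
Parallel (trip amplifier and coincidence logic module): 1 − (1 − 0.979219)(1 − 0.847894) = 0.996839
Series ([0.996839] and neutron-flux detector): 0.996839 × 0.794534 = 0.792022
Parallel (signal conditioner and [0.792022]): 1 − (1 − 0.782705)(1 − 0.792022) = 0.9548

0.9548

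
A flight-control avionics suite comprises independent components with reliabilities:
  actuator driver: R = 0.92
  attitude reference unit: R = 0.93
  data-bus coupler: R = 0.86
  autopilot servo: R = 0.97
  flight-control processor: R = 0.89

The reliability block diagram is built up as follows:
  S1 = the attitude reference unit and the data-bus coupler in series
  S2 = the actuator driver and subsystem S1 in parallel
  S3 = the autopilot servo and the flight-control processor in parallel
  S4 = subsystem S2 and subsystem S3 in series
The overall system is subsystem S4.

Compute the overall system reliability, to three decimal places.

Series (attitude reference unit and data-bus coupler): 0.93000 × 0.86000 = 0.79980
Parallel (actuator driver and [0.79980]): 1 − (1 − 0.92000)(1 − 0.79980) = 0.98398
Parallel (autopilot servo and flight-control processor): 1 − (1 − 0.97000)(1 − 0.89000) = 0.99670
Series ([0.98398] and [0.99670]): 0.98398 × 0.99670 = 0.981

0.981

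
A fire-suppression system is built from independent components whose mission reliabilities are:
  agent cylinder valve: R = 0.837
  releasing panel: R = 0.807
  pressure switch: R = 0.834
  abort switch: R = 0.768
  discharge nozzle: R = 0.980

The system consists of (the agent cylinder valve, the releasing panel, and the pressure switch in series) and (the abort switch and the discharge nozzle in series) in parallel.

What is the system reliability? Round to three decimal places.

Series (agent cylinder valve, releasing panel, and pressure switch): 0.83700 × 0.80700 × 0.83400 = 0.56333
Series (abort switch and discharge nozzle): 0.76800 × 0.98000 = 0.75264
Parallel ([0.56333] and [0.75264]): 1 − (1 − 0.56333)(1 − 0.75264) = 0.892

0.892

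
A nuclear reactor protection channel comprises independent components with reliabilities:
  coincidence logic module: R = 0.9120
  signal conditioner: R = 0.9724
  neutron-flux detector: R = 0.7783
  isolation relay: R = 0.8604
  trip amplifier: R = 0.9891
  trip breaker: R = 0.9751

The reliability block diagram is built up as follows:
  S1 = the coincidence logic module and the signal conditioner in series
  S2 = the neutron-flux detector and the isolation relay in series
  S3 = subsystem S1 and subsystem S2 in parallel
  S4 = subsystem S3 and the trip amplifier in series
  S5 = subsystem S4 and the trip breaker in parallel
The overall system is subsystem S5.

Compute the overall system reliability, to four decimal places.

Series (coincidence logic module and signal conditioner): 0.912000 × 0.972400 = 0.886829
Series (neutron-flux detector and isolation relay): 0.778300 × 0.860400 = 0.669649
Parallel ([0.886829] and [0.669649]): 1 − (1 − 0.886829)(1 − 0.669649) = 0.962614
Series ([0.962614] and trip amplifier): 0.962614 × 0.989100 = 0.952122
Parallel ([0.952122] and trip breaker): 1 − (1 − 0.952122)(1 − 0.975100) = 0.9988

0.9988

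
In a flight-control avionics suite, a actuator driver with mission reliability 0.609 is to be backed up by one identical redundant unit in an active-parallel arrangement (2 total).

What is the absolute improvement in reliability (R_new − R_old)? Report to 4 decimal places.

R_before = 0.609
R_after = 1 − (1 − 0.609)^2 = 0.8471
ΔR = 0.8471 − 0.609 = 0.2381

0.2381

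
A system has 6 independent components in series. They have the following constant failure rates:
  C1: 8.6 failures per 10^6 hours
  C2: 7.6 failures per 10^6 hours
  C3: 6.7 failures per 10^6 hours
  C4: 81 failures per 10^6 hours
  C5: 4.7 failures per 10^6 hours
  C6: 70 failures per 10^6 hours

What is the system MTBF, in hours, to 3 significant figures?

5600

Series of exponential components: λ_sys = Σ λ_i
λ_sys = 0.0000086 + 0.0000076 + 0.0000067 + 0.000081 + 0.0000047 + 0.000070 = 1.7860e-04 /h
MTBF = 1 / λ_sys = 5600 h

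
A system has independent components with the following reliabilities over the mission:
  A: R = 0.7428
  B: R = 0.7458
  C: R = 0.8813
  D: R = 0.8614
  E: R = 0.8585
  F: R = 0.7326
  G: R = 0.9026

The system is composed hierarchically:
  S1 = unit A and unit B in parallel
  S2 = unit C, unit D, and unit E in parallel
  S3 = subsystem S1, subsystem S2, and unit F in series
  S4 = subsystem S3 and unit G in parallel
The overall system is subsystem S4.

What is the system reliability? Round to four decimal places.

0.9691

Parallel (A and B): 1 − (1 − 0.742800)(1 − 0.745800) = 0.934620
Parallel (C, D, and E): 1 − (1 − 0.881300)(1 − 0.861400)(1 − 0.858500) = 0.997672
Series ([0.934620], [0.997672], and F): 0.934620 × 0.997672 × 0.732600 = 0.683109
Parallel ([0.683109] and G): 1 − (1 − 0.683109)(1 − 0.902600) = 0.9691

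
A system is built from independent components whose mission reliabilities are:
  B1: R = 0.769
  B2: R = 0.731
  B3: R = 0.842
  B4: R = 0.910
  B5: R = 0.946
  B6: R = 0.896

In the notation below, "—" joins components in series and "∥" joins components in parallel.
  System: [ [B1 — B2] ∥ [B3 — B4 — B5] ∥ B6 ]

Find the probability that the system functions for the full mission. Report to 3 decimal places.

0.987

Series (B1 and B2): 0.76900 × 0.73100 = 0.56214
Series (B3, B4, and B5): 0.84200 × 0.91000 × 0.94600 = 0.72484
Parallel ([0.56214], [0.72484], and B6): 1 − (1 − 0.56214)(1 − 0.72484)(1 − 0.89600) = 0.987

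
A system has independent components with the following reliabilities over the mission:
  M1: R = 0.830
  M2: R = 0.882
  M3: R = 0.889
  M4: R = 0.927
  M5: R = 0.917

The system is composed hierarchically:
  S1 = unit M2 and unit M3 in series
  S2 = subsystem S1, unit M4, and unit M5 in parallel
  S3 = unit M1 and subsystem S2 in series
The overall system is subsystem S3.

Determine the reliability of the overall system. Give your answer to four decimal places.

0.8289

Series (M2 and M3): 0.882000 × 0.889000 = 0.784098
Parallel ([0.784098], M4, and M5): 1 − (1 − 0.784098)(1 − 0.927000)(1 − 0.917000) = 0.998692
Series (M1 and [0.998692]): 0.830000 × 0.998692 = 0.8289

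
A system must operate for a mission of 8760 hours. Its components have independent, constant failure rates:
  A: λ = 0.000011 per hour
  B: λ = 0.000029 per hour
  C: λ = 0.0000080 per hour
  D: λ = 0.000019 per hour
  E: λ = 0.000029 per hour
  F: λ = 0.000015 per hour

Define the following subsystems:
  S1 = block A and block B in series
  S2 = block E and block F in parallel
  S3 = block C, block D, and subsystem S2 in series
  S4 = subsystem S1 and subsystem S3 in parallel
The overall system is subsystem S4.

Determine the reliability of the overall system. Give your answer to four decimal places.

0.9313

R(A) = exp(−0.000011 × 8760) = 0.908137
R(B) = exp(−0.000029 × 8760) = 0.775661
R(C) = exp(−0.0000080 × 8760) = 0.932319
R(D) = exp(−0.000019 × 8760) = 0.846674
R(E) = exp(−0.000029 × 8760) = 0.775661
R(F) = exp(−0.000015 × 8760) = 0.876867
Series (A and B): 0.908137 × 0.775661 = 0.704406
Parallel (E and F): 1 − (1 − 0.775661)(1 − 0.876867) = 0.972376
Series (C, D, and [0.972376]): 0.932319 × 0.846674 × 0.972376 = 0.767565
Parallel ([0.704406] and [0.767565]): 1 − (1 − 0.704406)(1 − 0.767565) = 0.9313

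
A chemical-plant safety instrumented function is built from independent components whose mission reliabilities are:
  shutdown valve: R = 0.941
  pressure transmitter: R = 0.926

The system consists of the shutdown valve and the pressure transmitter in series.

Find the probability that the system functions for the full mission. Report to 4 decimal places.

0.8714

Series (shutdown valve and pressure transmitter): 0.941000 × 0.926000 = 0.8714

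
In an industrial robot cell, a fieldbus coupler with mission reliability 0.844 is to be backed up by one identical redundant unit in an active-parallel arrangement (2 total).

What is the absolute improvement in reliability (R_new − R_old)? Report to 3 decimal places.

0.132

R_before = 0.844
R_after = 1 − (1 − 0.844)^2 = 0.976
ΔR = 0.976 − 0.844 = 0.132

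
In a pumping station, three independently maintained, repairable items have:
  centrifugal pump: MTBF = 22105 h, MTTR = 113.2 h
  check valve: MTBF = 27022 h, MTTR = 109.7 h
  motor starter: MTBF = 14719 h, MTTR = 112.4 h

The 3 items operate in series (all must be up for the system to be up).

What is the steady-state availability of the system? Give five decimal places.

0.98337

A(centrifugal pump) = MTBF/(MTBF+MTTR) = 22105/(22105+113.2) = 0.994905
A(check valve) = MTBF/(MTBF+MTTR) = 27022/(27022+109.7) = 0.995957
A(motor starter) = MTBF/(MTBF+MTTR) = 14719/(14719+112.4) = 0.992421
Series availability: 0.994905 × 0.995957 × 0.992421 = 0.98337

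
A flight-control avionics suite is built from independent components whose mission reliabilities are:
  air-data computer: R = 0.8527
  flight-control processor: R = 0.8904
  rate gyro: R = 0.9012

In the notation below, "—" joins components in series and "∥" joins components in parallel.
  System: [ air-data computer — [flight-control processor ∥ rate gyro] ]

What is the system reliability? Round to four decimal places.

Parallel (flight-control processor and rate gyro): 1 − (1 − 0.890400)(1 − 0.901200) = 0.989172
Series (air-data computer and [0.989172]): 0.852700 × 0.989172 = 0.8435

0.8435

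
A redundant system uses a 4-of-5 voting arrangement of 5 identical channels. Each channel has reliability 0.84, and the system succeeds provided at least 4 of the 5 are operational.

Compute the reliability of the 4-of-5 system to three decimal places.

0.817

R = Σ_{i=4}^{5} C(5,i) p^i (1−p)^{5−i} with p = 0.84
C(5,4)·0.84^4·0.16^1 = 0.39830
C(5,5)·0.84^5·0.16^0 = 0.41821
Sum = 0.817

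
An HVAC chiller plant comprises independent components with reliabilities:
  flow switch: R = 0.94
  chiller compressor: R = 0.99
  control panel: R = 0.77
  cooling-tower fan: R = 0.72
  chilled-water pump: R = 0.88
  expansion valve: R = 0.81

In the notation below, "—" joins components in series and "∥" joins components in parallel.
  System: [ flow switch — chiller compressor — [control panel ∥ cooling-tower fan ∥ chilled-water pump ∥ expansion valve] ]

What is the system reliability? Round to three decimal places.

0.929

Parallel (control panel, cooling-tower fan, chilled-water pump, and expansion valve): 1 − (1 − 0.77000)(1 − 0.72000)(1 − 0.88000)(1 − 0.81000) = 0.99853
Series (flow switch, chiller compressor, and [0.99853]): 0.94000 × 0.99000 × 0.99853 = 0.929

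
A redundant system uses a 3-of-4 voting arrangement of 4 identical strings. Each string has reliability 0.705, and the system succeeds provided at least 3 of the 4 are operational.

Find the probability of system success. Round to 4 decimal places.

0.6605

R = Σ_{i=3}^{4} C(4,i) p^i (1−p)^{4−i} with p = 0.705
C(4,3)·0.705^3·0.295^1 = 0.413475
C(4,4)·0.705^4·0.295^0 = 0.247034
Sum = 0.6605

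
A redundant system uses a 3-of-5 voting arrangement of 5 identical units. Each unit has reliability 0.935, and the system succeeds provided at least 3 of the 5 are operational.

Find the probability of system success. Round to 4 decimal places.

R = Σ_{i=3}^{5} C(5,i) p^i (1−p)^{5−i} with p = 0.935
C(5,3)·0.935^3·0.065^2 = 0.034535
C(5,4)·0.935^4·0.065^1 = 0.248388
C(5,5)·0.935^5·0.065^0 = 0.714592
Sum = 0.9975

0.9975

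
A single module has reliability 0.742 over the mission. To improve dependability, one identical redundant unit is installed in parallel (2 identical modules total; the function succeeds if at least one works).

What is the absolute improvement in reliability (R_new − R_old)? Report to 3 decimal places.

R_before = 0.742
R_after = 1 − (1 − 0.742)^2 = 0.933
ΔR = 0.933 − 0.742 = 0.191

0.191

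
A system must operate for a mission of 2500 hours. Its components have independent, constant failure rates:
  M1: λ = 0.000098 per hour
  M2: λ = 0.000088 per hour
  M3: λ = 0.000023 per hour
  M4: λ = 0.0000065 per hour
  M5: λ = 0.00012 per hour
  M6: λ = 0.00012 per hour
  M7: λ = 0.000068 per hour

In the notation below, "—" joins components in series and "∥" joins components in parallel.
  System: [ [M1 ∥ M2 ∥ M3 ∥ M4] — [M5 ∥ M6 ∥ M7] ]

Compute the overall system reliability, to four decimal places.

0.9895

R(M1) = exp(−0.000098 × 2500) = 0.782705
R(M2) = exp(−0.000088 × 2500) = 0.802519
R(M3) = exp(−0.000023 × 2500) = 0.944122
R(M4) = exp(−0.0000065 × 2500) = 0.983881
R(M5) = exp(−0.00012 × 2500) = 0.740818
R(M6) = exp(−0.00012 × 2500) = 0.740818
R(M7) = exp(−0.000068 × 2500) = 0.843665
Parallel (M1, M2, M3, and M4): 1 − (1 − 0.782705)(1 − 0.802519)(1 − 0.944122)(1 − 0.983881) = 0.999961
Parallel (M5, M6, and M7): 1 − (1 − 0.740818)(1 − 0.740818)(1 − 0.843665) = 0.989498
Series ([0.999961] and [0.989498]): 0.999961 × 0.989498 = 0.9895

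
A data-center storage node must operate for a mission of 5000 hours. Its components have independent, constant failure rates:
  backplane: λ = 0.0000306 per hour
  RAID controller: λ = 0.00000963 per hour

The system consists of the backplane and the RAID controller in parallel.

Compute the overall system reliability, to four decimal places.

R(backplane) = exp(−0.0000306 × 5000) = 0.858130
R(RAID controller) = exp(−0.00000963 × 5000) = 0.952991
Parallel (backplane and RAID controller): 1 − (1 − 0.858130)(1 − 0.952991) = 0.9933

0.9933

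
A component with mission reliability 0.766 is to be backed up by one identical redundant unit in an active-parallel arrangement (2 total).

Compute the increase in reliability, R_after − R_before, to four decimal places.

0.1792

R_before = 0.766
R_after = 1 − (1 − 0.766)^2 = 0.9452
ΔR = 0.9452 − 0.766 = 0.1792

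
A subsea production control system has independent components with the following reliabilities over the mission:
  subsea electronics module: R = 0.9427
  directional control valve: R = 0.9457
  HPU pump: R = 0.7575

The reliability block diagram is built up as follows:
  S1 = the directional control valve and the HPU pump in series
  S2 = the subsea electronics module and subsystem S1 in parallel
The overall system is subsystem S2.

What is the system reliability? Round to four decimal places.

0.9837

Series (directional control valve and HPU pump): 0.945700 × 0.757500 = 0.716368
Parallel (subsea electronics module and [0.716368]): 1 − (1 − 0.942700)(1 − 0.716368) = 0.9837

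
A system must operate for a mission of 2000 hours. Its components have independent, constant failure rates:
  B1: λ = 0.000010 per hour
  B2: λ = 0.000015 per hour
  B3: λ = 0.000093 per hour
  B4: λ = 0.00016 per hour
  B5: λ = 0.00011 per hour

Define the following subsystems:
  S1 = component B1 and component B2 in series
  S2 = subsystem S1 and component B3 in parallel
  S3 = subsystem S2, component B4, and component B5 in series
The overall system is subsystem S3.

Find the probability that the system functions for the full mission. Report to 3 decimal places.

R(B1) = exp(−0.000010 × 2000) = 0.98020
R(B2) = exp(−0.000015 × 2000) = 0.97045
R(B3) = exp(−0.000093 × 2000) = 0.83027
R(B4) = exp(−0.00016 × 2000) = 0.72615
R(B5) = exp(−0.00011 × 2000) = 0.80252
Series (B1 and B2): 0.98020 × 0.97045 = 0.95124
Parallel ([0.95124] and B3): 1 − (1 − 0.95124)(1 − 0.83027) = 0.99172
Series ([0.99172], B4, and B5): 0.99172 × 0.72615 × 0.80252 = 0.578

0.578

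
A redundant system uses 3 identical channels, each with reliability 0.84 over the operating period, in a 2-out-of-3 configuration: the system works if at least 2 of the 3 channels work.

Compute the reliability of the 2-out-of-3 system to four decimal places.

0.9314

R = Σ_{i=2}^{3} C(3,i) p^i (1−p)^{3−i} with p = 0.84
C(3,2)·0.84^2·0.16^1 = 0.338688
C(3,3)·0.84^3·0.16^0 = 0.592704
Sum = 0.9314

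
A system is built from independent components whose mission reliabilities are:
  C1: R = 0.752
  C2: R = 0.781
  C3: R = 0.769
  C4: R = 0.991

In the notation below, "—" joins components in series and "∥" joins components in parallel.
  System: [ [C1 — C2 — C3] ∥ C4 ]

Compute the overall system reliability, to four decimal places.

Series (C1, C2, and C3): 0.752000 × 0.781000 × 0.769000 = 0.451643
Parallel ([0.451643] and C4): 1 − (1 − 0.451643)(1 − 0.991000) = 0.9951

0.9951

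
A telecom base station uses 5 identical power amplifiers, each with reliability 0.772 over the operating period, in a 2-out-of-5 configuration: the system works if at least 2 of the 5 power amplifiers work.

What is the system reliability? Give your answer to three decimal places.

0.989

R = Σ_{i=2}^{5} C(5,i) p^i (1−p)^{5−i} with p = 0.772
C(5,2)·0.772^2·0.228^3 = 0.07064
C(5,3)·0.772^3·0.228^2 = 0.23918
C(5,4)·0.772^4·0.228^1 = 0.40492
C(5,5)·0.772^5·0.228^0 = 0.27421
Sum = 0.989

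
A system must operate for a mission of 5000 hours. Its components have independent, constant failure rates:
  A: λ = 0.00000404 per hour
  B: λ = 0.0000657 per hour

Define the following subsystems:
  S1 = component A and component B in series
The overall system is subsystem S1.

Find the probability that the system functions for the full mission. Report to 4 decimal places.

R(A) = exp(−0.00000404 × 5000) = 0.980003
R(B) = exp(−0.0000657 × 5000) = 0.720003
Series (A and B): 0.980003 × 0.720003 = 0.7056

0.7056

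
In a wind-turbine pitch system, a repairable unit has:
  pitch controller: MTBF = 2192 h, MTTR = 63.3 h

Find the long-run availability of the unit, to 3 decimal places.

0.972

A(pitch controller) = MTBF/(MTBF+MTTR) = 2192/(2192+63.3) = 0.972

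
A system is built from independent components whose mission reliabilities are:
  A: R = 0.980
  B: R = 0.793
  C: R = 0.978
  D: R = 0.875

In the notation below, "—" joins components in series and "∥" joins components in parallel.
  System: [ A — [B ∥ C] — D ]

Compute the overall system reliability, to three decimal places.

Parallel (B and C): 1 − (1 − 0.79300)(1 − 0.97800) = 0.99545
Series (A, [0.99545], and D): 0.98000 × 0.99545 × 0.87500 = 0.854

0.854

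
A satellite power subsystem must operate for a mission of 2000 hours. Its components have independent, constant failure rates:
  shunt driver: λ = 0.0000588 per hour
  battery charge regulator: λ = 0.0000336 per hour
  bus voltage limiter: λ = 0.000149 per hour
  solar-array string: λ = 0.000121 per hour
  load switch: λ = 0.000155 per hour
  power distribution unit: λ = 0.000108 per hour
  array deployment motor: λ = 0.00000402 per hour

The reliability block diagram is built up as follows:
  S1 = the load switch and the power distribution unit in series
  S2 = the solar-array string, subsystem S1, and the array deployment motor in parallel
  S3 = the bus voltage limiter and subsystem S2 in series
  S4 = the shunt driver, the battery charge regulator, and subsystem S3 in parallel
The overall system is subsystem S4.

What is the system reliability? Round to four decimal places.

0.9981

R(shunt driver) = exp(−0.0000588 × 2000) = 0.889052
R(battery charge regulator) = exp(−0.0000336 × 2000) = 0.935008
R(bus voltage limiter) = exp(−0.000149 × 2000) = 0.742301
R(solar-array string) = exp(−0.000121 × 2000) = 0.785056
R(load switch) = exp(−0.000155 × 2000) = 0.733447
R(power distribution unit) = exp(−0.000108 × 2000) = 0.805735
R(array deployment motor) = exp(−0.00000402 × 2000) = 0.991992
Series (load switch and power distribution unit): 0.733447 × 0.805735 = 0.590964
Parallel (solar-array string, [0.590964], and array deployment motor): 1 − (1 − 0.785056)(1 − 0.590964)(1 − 0.991992) = 0.999296
Series (bus voltage limiter and [0.999296]): 0.742301 × 0.999296 = 0.741778
Parallel (shunt driver, battery charge regulator, and [0.741778]): 1 − (1 − 0.889052)(1 − 0.935008)(1 − 0.741778) = 0.9981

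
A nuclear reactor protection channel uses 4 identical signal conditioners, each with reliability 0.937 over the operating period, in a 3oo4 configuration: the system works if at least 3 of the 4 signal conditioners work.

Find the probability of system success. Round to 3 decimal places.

R = Σ_{i=3}^{4} C(4,i) p^i (1−p)^{4−i} with p = 0.937
C(4,3)·0.937^3·0.063^1 = 0.20731
C(4,4)·0.937^4·0.063^0 = 0.77083
Sum = 0.978

0.978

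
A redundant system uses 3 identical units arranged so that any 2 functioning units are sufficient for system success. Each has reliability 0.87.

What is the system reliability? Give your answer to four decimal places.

0.9537

R = Σ_{i=2}^{3} C(3,i) p^i (1−p)^{3−i} with p = 0.87
C(3,2)·0.87^2·0.13^1 = 0.295191
C(3,3)·0.87^3·0.13^0 = 0.658503
Sum = 0.9537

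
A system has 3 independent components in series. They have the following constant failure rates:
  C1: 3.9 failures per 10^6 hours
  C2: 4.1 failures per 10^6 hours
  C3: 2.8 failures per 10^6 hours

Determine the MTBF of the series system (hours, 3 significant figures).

92600

Series of exponential components: λ_sys = Σ λ_i
λ_sys = 0.0000039 + 0.0000041 + 0.0000028 = 1.0800e-05 /h
MTBF = 1 / λ_sys = 92600 h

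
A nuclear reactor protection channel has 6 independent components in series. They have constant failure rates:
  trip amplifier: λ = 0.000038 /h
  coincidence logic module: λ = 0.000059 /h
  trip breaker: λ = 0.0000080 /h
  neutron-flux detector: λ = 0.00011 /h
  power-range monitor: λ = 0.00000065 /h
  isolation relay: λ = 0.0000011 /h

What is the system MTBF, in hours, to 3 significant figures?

4610

Series of exponential components: λ_sys = Σ λ_i
λ_sys = 0.000038 + 0.000059 + 0.0000080 + 0.00011 + 0.00000065 + 0.0000011 = 2.1675e-04 /h
MTBF = 1 / λ_sys = 4610 h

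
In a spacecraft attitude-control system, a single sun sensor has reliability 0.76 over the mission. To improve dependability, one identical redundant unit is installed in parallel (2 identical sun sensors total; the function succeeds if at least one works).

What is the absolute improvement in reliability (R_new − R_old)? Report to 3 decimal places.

R_before = 0.76
R_after = 1 − (1 − 0.76)^2 = 0.942
ΔR = 0.942 − 0.76 = 0.182

0.182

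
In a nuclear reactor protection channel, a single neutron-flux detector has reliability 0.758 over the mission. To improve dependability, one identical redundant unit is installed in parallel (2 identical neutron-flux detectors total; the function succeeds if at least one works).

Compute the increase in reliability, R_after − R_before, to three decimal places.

0.183

R_before = 0.758
R_after = 1 − (1 − 0.758)^2 = 0.941
ΔR = 0.941 − 0.758 = 0.183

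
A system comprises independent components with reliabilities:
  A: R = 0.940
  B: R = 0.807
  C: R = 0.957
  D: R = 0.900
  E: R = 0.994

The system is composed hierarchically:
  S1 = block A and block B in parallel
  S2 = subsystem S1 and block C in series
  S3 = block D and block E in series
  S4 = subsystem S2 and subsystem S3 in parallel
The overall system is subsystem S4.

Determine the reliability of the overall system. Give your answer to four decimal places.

Parallel (A and B): 1 − (1 − 0.940000)(1 − 0.807000) = 0.988420
Series ([0.988420] and C): 0.988420 × 0.957000 = 0.945918
Series (D and E): 0.900000 × 0.994000 = 0.894600
Parallel ([0.945918] and [0.894600]): 1 − (1 − 0.945918)(1 − 0.894600) = 0.9943

0.9943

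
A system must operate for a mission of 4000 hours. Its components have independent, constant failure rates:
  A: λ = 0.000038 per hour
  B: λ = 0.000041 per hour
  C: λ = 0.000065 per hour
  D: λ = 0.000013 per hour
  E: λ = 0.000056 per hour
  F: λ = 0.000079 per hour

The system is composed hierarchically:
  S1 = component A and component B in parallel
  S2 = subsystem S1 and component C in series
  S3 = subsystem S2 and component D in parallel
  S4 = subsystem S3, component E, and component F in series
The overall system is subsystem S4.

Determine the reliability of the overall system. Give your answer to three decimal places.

R(A) = exp(−0.000038 × 4000) = 0.85899
R(B) = exp(−0.000041 × 4000) = 0.84874
R(C) = exp(−0.000065 × 4000) = 0.77105
R(D) = exp(−0.000013 × 4000) = 0.94933
R(E) = exp(−0.000056 × 4000) = 0.79932
R(F) = exp(−0.000079 × 4000) = 0.72906
Parallel (A and B): 1 − (1 − 0.85899)(1 − 0.84874) = 0.97867
Series ([0.97867] and C): 0.97867 × 0.77105 = 0.75460
Parallel ([0.75460] and D): 1 − (1 − 0.75460)(1 − 0.94933) = 0.98757
Series ([0.98757], E, and F): 0.98757 × 0.79932 × 0.72906 = 0.576

0.576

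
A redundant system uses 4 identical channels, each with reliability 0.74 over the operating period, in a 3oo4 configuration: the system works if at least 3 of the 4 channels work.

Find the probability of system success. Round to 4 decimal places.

0.7213

R = Σ_{i=3}^{4} C(4,i) p^i (1−p)^{4−i} with p = 0.74
C(4,3)·0.74^3·0.26^1 = 0.421433
C(4,4)·0.74^4·0.26^0 = 0.299866
Sum = 0.7213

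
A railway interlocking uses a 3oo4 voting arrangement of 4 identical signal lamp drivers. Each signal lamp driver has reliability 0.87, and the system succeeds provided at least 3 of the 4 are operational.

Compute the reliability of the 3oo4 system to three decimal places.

0.915

R = Σ_{i=3}^{4} C(4,i) p^i (1−p)^{4−i} with p = 0.87
C(4,3)·0.87^3·0.13^1 = 0.34242
C(4,4)·0.87^4·0.13^0 = 0.57290
Sum = 0.915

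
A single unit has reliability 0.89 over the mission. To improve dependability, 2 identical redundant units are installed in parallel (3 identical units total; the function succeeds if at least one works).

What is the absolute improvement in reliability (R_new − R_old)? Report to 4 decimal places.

0.1087

R_before = 0.89
R_after = 1 − (1 − 0.89)^3 = 0.9987
ΔR = 0.9987 − 0.89 = 0.1087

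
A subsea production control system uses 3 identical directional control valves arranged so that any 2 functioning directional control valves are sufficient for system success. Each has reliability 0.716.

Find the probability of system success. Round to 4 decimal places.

R = Σ_{i=2}^{3} C(3,i) p^i (1−p)^{3−i} with p = 0.716
C(3,2)·0.716^2·0.284^1 = 0.436783
C(3,3)·0.716^3·0.284^0 = 0.367062
Sum = 0.8038

0.8038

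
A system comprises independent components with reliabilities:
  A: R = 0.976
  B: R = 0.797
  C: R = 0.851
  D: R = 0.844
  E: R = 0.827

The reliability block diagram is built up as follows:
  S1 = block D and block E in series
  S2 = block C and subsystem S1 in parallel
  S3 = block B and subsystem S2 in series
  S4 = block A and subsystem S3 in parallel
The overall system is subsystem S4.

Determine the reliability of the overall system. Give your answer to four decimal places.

Series (D and E): 0.844000 × 0.827000 = 0.697988
Parallel (C and [0.697988]): 1 − (1 − 0.851000)(1 − 0.697988) = 0.955000
Series (B and [0.955000]): 0.797000 × 0.955000 = 0.761135
Parallel (A and [0.761135]): 1 − (1 − 0.976000)(1 − 0.761135) = 0.9943

0.9943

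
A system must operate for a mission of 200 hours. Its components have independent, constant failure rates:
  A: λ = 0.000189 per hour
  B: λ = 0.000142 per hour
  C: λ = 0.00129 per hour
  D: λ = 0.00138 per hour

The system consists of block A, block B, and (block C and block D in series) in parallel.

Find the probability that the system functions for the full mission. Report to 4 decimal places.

0.9996

R(A) = exp(−0.000189 × 200) = 0.962906
R(B) = exp(−0.000142 × 200) = 0.971999
R(C) = exp(−0.00129 × 200) = 0.772595
R(D) = exp(−0.00138 × 200) = 0.758813
Series (C and D): 0.772595 × 0.758813 = 0.586255
Parallel (A, B, and [0.586255]): 1 − (1 − 0.962906)(1 − 0.971999)(1 − 0.586255) = 0.9996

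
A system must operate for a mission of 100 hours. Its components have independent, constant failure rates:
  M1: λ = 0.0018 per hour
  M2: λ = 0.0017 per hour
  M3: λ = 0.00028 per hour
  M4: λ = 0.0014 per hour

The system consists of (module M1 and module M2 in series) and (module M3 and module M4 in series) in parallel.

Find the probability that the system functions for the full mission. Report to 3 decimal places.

0.954

R(M1) = exp(−0.0018 × 100) = 0.83527
R(M2) = exp(−0.0017 × 100) = 0.84366
R(M3) = exp(−0.00028 × 100) = 0.97239
R(M4) = exp(−0.0014 × 100) = 0.86936
Series (M1 and M2): 0.83527 × 0.84366 = 0.70468
Series (M3 and M4): 0.97239 × 0.86936 = 0.84536
Parallel ([0.70468] and [0.84536]): 1 − (1 − 0.70468)(1 − 0.84536) = 0.954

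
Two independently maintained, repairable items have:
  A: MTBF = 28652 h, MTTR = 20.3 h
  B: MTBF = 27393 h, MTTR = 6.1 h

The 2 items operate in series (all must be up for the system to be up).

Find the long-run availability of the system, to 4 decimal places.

A(A) = MTBF/(MTBF+MTTR) = 28652/(28652+20.3) = 0.999292
A(B) = MTBF/(MTBF+MTTR) = 27393/(27393+6.1) = 0.999777
Series availability: 0.999292 × 0.999777 = 0.9991

0.9991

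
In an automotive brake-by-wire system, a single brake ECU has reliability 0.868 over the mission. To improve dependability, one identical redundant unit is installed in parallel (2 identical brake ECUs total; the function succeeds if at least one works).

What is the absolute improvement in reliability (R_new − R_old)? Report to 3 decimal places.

R_before = 0.868
R_after = 1 − (1 − 0.868)^2 = 0.983
ΔR = 0.983 − 0.868 = 0.115

0.115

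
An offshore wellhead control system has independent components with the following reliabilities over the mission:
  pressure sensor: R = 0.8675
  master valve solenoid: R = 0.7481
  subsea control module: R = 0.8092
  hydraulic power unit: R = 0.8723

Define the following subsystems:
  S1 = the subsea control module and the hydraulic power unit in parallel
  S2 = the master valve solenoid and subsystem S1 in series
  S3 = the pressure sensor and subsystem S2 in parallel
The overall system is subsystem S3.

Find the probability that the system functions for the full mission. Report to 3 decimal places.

Parallel (subsea control module and hydraulic power unit): 1 − (1 − 0.80920)(1 − 0.87230) = 0.97563
Series (master valve solenoid and [0.97563]): 0.74810 × 0.97563 = 0.72987
Parallel (pressure sensor and [0.72987]): 1 − (1 − 0.86750)(1 − 0.72987) = 0.964

0.964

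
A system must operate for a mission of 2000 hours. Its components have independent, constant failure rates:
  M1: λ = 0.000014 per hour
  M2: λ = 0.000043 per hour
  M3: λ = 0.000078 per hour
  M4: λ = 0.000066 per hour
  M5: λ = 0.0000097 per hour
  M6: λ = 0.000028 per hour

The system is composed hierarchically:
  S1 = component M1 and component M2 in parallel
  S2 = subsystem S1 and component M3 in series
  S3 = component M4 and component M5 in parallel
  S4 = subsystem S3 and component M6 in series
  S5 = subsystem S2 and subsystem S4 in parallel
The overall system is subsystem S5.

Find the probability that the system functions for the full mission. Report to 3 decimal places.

0.992

R(M1) = exp(−0.000014 × 2000) = 0.97239
R(M2) = exp(−0.000043 × 2000) = 0.91759
R(M3) = exp(−0.000078 × 2000) = 0.85556
R(M4) = exp(−0.000066 × 2000) = 0.87634
R(M5) = exp(−0.0000097 × 2000) = 0.98079
R(M6) = exp(−0.000028 × 2000) = 0.94554
Parallel (M1 and M2): 1 − (1 − 0.97239)(1 − 0.91759) = 0.99772
Series ([0.99772] and M3): 0.99772 × 0.85556 = 0.85361
Parallel (M4 and M5): 1 − (1 − 0.87634)(1 − 0.98079) = 0.99762
Series ([0.99762] and M6): 0.99762 × 0.94554 = 0.94329
Parallel ([0.85361] and [0.94329]): 1 − (1 − 0.85361)(1 − 0.94329) = 0.992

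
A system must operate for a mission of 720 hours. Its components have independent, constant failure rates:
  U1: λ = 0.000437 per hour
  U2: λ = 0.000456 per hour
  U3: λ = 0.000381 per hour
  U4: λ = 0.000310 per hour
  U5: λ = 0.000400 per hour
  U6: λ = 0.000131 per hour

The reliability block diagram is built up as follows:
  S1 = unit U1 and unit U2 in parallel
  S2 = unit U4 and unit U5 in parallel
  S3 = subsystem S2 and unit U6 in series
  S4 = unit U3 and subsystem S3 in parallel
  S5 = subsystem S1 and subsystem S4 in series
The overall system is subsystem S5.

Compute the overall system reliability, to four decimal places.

0.8944

R(U1) = exp(−0.000437 × 720) = 0.730052
R(U2) = exp(−0.000456 × 720) = 0.720133
R(U3) = exp(−0.000381 × 720) = 0.760089
R(U4) = exp(−0.000310 × 720) = 0.799955
R(U5) = exp(−0.000400 × 720) = 0.749762
R(U6) = exp(−0.000131 × 720) = 0.909992
Parallel (U1 and U2): 1 − (1 − 0.730052)(1 − 0.720133) = 0.924450
Parallel (U4 and U5): 1 − (1 − 0.799955)(1 − 0.749762) = 0.949941
Series ([0.949941] and U6): 0.949941 × 0.909992 = 0.864439
Parallel (U3 and [0.864439]): 1 − (1 − 0.760089)(1 − 0.864439) = 0.967477
Series ([0.924450] and [0.967477]): 0.924450 × 0.967477 = 0.8944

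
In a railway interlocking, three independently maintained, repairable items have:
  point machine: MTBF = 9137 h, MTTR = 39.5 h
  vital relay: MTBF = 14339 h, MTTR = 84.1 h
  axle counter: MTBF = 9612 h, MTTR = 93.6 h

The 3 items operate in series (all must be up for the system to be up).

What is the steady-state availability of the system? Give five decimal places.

A(point machine) = MTBF/(MTBF+MTTR) = 9137/(9137+39.5) = 0.995696
A(vital relay) = MTBF/(MTBF+MTTR) = 14339/(14339+84.1) = 0.994169
A(axle counter) = MTBF/(MTBF+MTTR) = 9612/(9612+93.6) = 0.990356
Series availability: 0.995696 × 0.994169 × 0.990356 = 0.98034

0.98034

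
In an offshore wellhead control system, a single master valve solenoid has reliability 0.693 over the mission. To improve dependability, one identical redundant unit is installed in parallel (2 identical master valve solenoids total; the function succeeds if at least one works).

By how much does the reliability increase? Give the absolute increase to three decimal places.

R_before = 0.693
R_after = 1 − (1 − 0.693)^2 = 0.906
ΔR = 0.906 − 0.693 = 0.213

0.213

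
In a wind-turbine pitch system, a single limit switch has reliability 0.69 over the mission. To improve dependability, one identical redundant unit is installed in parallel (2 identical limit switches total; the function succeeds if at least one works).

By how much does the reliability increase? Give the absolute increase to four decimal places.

R_before = 0.69
R_after = 1 − (1 − 0.69)^2 = 0.9039
ΔR = 0.9039 − 0.69 = 0.2139

0.2139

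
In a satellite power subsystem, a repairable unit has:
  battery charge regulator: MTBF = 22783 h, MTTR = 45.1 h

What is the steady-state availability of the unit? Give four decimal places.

A(battery charge regulator) = MTBF/(MTBF+MTTR) = 22783/(22783+45.1) = 0.9980

0.9980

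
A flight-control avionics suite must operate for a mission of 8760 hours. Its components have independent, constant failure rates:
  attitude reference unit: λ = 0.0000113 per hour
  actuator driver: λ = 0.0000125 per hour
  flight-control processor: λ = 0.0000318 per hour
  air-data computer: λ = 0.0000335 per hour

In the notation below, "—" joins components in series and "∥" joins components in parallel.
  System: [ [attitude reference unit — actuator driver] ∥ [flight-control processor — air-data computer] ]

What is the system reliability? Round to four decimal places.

R(attitude reference unit) = exp(−0.0000113 × 8760) = 0.905754
R(actuator driver) = exp(−0.0000125 × 8760) = 0.896282
R(flight-control processor) = exp(−0.0000318 × 8760) = 0.756867
R(air-data computer) = exp(−0.0000335 × 8760) = 0.745679
Series (attitude reference unit and actuator driver): 0.905754 × 0.896282 = 0.811811
Series (flight-control processor and air-data computer): 0.756867 × 0.745679 = 0.564380
Parallel ([0.811811] and [0.564380]): 1 − (1 − 0.811811)(1 − 0.564380) = 0.9180

0.9180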